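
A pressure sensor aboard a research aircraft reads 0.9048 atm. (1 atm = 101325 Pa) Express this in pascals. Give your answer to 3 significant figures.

1 atm = 101325 Pa, so 0.9048 × 101325 = 91700 Pa.

91700 Pa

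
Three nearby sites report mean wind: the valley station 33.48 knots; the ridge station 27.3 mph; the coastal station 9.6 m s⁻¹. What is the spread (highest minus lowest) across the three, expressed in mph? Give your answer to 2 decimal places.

the valley station: 33.48 kt = 38.5281 mph.
the coastal station: 9.6 m/s = 21.4746 mph.
Spread: 38.5281 − 21.4746 = 17.05 mph.

17.05 mph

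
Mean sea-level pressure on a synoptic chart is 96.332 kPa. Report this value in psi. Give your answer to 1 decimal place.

14.0 psi

1 kPa = 0.145038 psi, so 96.332 × 0.145038 = 14.0 psi.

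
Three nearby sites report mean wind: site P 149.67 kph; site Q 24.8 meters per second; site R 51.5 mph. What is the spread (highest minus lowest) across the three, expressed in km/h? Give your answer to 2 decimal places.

site Q: 24.8 m/s = 89.2800 km/h.
site R: 51.5 mph = 82.8812 km/h.
Spread: 149.6700 − 82.8812 = 66.79 km/h.

66.79 km/h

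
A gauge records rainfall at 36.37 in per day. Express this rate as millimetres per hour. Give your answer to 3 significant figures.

38.5 mm/hour

36.37 in/day × 25.4 mm/in × 0.0416667 day/hour = 38.5 mm/hour.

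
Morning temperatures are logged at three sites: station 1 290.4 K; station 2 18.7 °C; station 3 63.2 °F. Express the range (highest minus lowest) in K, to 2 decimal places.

station 1: 290.4 K = 17.250 °C.
station 3: 63.2 °F = 17.333 °C.
Spread: 18.700 − 17.250 = 1.450 °C.

1.45 K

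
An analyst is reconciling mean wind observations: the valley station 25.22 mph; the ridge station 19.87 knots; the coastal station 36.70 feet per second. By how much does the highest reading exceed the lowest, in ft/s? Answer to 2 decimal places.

the valley station: 25.22 mph = 36.9893 ft/s.
the ridge station: 19.87 kt = 33.5368 ft/s.
Spread: 36.9893 − 33.5368 = 3.45 ft/s.

3.45 ft/s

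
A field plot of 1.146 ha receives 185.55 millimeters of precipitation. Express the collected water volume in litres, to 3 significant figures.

Area: 1.146 ha = 11460 m².
1 mm over 1 m² is 1 L, so volume = 185.55 × 11460 = 2126403 L ≈ 2130000 L.

2130000 litres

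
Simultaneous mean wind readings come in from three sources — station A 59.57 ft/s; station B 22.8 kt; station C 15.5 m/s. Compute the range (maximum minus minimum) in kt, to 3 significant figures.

12.5 kt

station A: 59.57 ft/s = 35.294 kt.
station C: 15.5 m/s = 30.130 kt.
Spread: 35.294 − 22.800 = 12.5 kt.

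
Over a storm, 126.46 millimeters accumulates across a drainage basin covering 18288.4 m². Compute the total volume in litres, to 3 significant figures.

1 mm over 1 m² is 1 L, so volume = 126.46 × 18288.4 = 2312751.1 L ≈ 2310000 L.

2310000 litres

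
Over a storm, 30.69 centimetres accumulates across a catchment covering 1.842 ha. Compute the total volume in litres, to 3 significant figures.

5650000 litres

Depth: 30.69 cm × 10 = 306.9 mm.
Area: 1.842 ha = 18420 m².
1 mm over 1 m² is 1 L, so volume = 306.9 × 18420 = 5653098 L ≈ 5650000 L.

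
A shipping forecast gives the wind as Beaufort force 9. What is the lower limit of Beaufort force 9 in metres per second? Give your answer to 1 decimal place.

20.8 m/s

Beaufort 9 (strong gale) spans 20.8–24.4 m/s.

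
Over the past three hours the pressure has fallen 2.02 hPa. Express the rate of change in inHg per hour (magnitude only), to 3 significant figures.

0.0199 inHg per hour

2.02 hPa / 3 h × 0.02953 inHg/hPa = 0.0199 inHg/h.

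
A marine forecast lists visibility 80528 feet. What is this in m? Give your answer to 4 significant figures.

1 ft = 0.3048 m, so 80528 × 0.3048 = 24540 m.

24540 m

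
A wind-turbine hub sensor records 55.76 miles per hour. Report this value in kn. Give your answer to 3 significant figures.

48.5 kt

1 mph = 0.868976 kt, so 55.76 × 0.868976 = 48.5 kt.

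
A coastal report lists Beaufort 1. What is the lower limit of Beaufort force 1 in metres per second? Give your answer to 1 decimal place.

0.3 m/s

Beaufort 1 (light air) spans 0.3–1.5 m/s.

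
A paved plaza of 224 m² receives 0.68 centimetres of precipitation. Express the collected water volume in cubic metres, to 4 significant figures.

Depth: 0.68 cm × 10 = 6.8 mm.
1 mm over 1 m² is 1 L, so volume = 6.8 × 224 = 1523.2 L = 1.523 m³.

1.523 cubic metres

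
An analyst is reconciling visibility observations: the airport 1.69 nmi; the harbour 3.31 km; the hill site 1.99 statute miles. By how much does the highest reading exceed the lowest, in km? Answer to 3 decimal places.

the airport: 1.69 nmi = 3.12988 km.
the hill site: 1.99 SM = 3.20259 km.
Spread: 3.31000 − 3.12988 = 0.180 km.

0.180 km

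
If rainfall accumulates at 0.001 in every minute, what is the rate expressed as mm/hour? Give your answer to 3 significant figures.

1.52 mm/hour

0.001 in/minute × 25.4 mm/in × 60 minute/hour = 1.52 mm/hour.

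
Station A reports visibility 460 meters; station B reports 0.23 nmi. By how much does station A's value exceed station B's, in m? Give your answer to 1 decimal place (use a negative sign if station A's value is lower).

34.0 m

station B: 0.23 nmi = 425.960 m.
Difference: 460.000 − 425.960 = 34.0 m.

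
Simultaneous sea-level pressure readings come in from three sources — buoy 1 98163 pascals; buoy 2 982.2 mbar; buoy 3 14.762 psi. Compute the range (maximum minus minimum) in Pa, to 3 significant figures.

buoy 2: 982.2 mb = 98220.00 Pa.
buoy 3: 14.762 psi = 101780.41 Pa.
Spread: 101780.41 − 98163.00 = 3620 Pa.

3620 Pa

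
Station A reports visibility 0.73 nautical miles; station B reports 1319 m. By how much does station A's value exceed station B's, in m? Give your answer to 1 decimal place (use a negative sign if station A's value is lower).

station A: 0.73 nmi = 1351.960 m.
Difference: 1351.960 − 1319.000 = 33.0 m.

33.0 m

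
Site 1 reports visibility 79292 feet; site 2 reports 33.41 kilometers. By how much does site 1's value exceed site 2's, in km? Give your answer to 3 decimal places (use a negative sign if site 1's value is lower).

site 1: 79292 ft = 24.16820 km.
Difference: 24.16820 − 33.41000 = -9.242 km.

-9.242 km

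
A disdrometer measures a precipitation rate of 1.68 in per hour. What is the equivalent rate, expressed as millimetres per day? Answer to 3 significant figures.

1.68 in/hour × 25.4 mm/in × 24 hour/day = 1020 mm/day.

1020 mm/day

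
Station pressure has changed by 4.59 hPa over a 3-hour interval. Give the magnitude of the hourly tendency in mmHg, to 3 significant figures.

1.15 mmHg per hour

4.59 hPa / 3 h × 0.750062 mmHg/hPa = 1.15 mmHg/h.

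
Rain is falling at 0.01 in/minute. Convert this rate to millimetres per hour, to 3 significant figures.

0.01 in/minute × 25.4 mm/in × 60 minute/hour = 15.2 mm/hour.

15.2 mm/hour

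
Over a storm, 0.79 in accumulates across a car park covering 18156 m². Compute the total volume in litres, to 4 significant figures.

Depth: 0.79 in × 25.4 = 20.066 mm.
1 mm over 1 m² is 1 L, so volume = 20.066 × 18156 = 364318.3 L ≈ 364300 L.

364300 litres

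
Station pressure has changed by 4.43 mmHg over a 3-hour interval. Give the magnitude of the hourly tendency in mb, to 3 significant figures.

1.97 mb per hour

4.43 mmHg / 3 h × 1.33322 mb/mmHg = 1.97 mb/h.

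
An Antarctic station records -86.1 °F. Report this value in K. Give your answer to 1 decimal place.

207.5 K

First to °C: -65.61 °C.
Then to K: 207.5 K.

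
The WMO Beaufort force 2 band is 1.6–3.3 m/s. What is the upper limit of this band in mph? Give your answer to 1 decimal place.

7.4 mph

1.6–3.3 m/s × 2.237 = 3.6–7.4 mph.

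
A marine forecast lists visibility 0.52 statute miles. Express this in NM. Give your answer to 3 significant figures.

0.452 nmi

1 SM = 0.868976 nmi, so 0.52 × 0.868976 = 0.452 nmi.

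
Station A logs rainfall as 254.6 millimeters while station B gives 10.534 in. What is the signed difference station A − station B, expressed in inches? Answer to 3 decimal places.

-0.510 in

station A: 254.6 mm = 10.02362 in.
Difference: 10.02362 − 10.53400 = -0.510 in.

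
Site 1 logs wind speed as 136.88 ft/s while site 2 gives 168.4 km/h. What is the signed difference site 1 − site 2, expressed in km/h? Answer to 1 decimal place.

-18.2 km/h

site 1: 136.88 ft/s = 150.196 km/h.
Difference: 150.196 − 168.400 = -18.2 km/h.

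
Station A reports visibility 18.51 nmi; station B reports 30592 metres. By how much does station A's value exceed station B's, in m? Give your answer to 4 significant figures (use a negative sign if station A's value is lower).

3689 m

station A: 18.51 nmi = 34280.52 m.
Difference: 34280.52 − 30592.00 = 3689 m.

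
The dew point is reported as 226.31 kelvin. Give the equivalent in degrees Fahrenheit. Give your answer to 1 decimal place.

First to °C: -46.84 °C.
Then to °F: -52.3 °F.

-52.3 °F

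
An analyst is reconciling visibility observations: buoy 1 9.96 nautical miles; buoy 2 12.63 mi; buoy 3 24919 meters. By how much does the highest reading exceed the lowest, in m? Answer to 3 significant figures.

buoy 1: 9.96 nmi = 18445.92 m.
buoy 2: 12.63 SM = 20326.01 m.
Spread: 24919.00 − 18445.92 = 6470 m.

6470 m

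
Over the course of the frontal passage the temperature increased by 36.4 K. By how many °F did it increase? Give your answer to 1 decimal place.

A change of 1 °C equals a change of 1.8 °F: Δ°F = 36.4 × 1.8 = 65.5 °F.

65.5 °F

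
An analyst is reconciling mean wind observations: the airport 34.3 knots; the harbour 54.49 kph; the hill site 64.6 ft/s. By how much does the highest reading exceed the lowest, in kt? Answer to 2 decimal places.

the harbour: 54.49 km/h = 29.4222 kt.
the hill site: 64.6 ft/s = 38.2745 kt.
Spread: 38.2745 − 29.4222 = 8.85 kt.

8.85 kt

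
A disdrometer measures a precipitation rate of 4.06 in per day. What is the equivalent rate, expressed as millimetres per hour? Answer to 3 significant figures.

4.06 in/day × 25.4 mm/in × 0.0416667 day/hour = 4.30 mm/hour.

4.30 mm/hour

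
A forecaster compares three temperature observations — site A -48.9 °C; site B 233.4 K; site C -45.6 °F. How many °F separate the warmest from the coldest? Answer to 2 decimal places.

site B: 233.4 K = -39.750 °C.
site C: -45.6 °F = -43.111 °C.
Spread: (-39.750) − (-48.900) = 9.150 °C = 16.47 °F.

16.47 °F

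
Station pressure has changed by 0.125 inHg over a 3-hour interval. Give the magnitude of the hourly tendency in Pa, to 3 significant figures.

0.125 inHg / 3 h × 3386.39 Pa/inHg = 141 Pa/h.

141 Pa per hour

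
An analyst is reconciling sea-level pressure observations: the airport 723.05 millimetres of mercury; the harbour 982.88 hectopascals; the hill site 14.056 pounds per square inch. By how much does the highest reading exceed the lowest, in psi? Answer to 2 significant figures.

0.27 psi

the airport: 723.05 mmHg = 13.9815 psi.
the harbour: 982.88 hPa = 14.2555 psi.
Spread: 14.2555 − 13.9815 = 0.27 psi.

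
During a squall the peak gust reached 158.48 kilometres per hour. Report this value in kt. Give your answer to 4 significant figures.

1 km/h = 0.539957 kt, so 158.48 × 0.539957 = 85.57 kt.

85.57 kt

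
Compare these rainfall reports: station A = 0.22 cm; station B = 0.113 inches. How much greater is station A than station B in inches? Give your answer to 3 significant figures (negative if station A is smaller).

-0.0264 in

station A: 0.22 cm = 0.086614 in.
Difference: 0.086614 − 0.113000 = -0.0264 in.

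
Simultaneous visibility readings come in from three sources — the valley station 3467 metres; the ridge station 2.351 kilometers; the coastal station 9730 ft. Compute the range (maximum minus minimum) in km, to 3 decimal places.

the valley station: 3467 m = 3.46700 km.
the coastal station: 9730 ft = 2.96570 km.
Spread: 3.46700 − 2.35100 = 1.116 km.

1.116 km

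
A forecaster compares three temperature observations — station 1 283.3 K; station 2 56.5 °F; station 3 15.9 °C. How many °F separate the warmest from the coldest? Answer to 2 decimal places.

10.35 °F

station 1: 283.3 K = 10.150 °C.
station 2: 56.5 °F = 13.611 °C.
Spread: 15.900 − 10.150 = 5.750 °C = 10.35 °F.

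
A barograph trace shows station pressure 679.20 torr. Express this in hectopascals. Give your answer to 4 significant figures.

905.5 hPa

1 mmHg = 1.33322 hPa, so 679.20 × 1.33322 = 905.5 hPa.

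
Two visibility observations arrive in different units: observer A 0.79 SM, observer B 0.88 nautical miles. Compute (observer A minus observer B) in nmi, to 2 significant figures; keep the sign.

observer A: 0.79 SM = 0.6865 nmi.
Difference: 0.6865 − 0.8800 = -0.19 nmi.

-0.19 nmi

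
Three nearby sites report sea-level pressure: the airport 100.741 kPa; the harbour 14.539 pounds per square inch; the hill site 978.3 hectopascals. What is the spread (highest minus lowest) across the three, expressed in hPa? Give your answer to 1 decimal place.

the airport: 100.741 kPa = 1007.410 hPa.
the harbour: 14.539 psi = 1002.429 hPa.
Spread: 1007.410 − 978.300 = 29.1 hPa.

29.1 hPa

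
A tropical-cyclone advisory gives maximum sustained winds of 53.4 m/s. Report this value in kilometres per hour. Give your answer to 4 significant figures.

192.2 km/h

1 m/s = 3.6 km/h, so 53.4 × 3.6 = 192.2 km/h.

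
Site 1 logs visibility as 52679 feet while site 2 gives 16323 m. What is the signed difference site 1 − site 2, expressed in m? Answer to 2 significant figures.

-270 m

site 1: 52679 ft = 16056.56 m.
Difference: 16056.56 − 16323.00 = -270 m.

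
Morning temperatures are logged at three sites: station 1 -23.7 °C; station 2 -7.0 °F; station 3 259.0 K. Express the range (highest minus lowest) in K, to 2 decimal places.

9.55 K

station 2: -7.0 °F = -21.667 °C.
station 3: 259.0 K = -14.150 °C.
Spread: (-14.150) − (-23.700) = 9.550 °C.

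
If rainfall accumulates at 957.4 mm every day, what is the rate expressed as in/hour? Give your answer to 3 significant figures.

1.57 in/hour

957.4 mm/day × 0.0393701 in/mm × 0.0416667 day/hour = 1.57 in/hour.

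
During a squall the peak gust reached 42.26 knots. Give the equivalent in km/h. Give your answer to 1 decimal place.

1 kt = 1.852 km/h, so 42.26 × 1.852 = 78.3 km/h.

78.3 km/h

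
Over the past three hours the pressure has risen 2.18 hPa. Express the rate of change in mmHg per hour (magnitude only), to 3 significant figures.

0.545 mmHg per hour

2.18 hPa / 3 h × 0.750062 mmHg/hPa = 0.545 mmHg/h.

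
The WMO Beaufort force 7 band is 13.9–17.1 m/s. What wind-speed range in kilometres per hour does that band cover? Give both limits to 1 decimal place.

13.9–17.1 m/s × 3.6 = 50.0–61.6 km/h.

50.0 to 61.6 km/h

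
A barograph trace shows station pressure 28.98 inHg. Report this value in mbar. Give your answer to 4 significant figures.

981.4 mb

1 inHg = 33.8639 mb, so 28.98 × 33.8639 = 981.4 mb.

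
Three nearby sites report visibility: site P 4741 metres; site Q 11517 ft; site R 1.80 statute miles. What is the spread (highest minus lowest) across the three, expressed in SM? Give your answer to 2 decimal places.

site P: 4741 m = 2.9459 SM.
site Q: 11517 ft = 2.1812 SM.
Spread: 2.9459 − 1.8000 = 1.15 SM.

1.15 SM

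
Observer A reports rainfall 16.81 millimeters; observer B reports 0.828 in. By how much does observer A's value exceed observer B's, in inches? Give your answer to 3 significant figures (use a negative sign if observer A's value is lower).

observer A: 16.81 mm = 0.66181 in.
Difference: 0.66181 − 0.82800 = -0.166 in.

-0.166 in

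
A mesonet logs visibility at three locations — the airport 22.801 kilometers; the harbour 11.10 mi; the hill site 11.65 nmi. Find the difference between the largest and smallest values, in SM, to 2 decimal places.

3.07 SM

the airport: 22.801 km = 14.1679 SM.
the hill site: 11.65 nmi = 13.4066 SM.
Spread: 14.1679 − 11.1000 = 3.07 SM.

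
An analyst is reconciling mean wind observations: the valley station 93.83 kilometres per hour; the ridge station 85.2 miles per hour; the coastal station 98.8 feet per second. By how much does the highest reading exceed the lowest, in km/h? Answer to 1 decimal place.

43.3 km/h

the ridge station: 85.2 mph = 137.116 km/h.
the coastal station: 98.8 ft/s = 108.411 km/h.
Spread: 137.116 − 93.830 = 43.3 km/h.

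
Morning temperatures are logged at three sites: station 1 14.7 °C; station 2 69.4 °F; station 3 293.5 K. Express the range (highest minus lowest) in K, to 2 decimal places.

6.08 K

station 2: 69.4 °F = 20.778 °C.
station 3: 293.5 K = 20.350 °C.
Spread: 20.778 − 14.700 = 6.078 °C.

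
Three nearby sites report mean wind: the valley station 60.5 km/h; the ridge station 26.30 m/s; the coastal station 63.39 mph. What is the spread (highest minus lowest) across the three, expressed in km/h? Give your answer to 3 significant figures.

the ridge station: 26.30 m/s = 94.680 km/h.
the coastal station: 63.39 mph = 102.016 km/h.
Spread: 102.016 − 60.500 = 41.5 km/h.

41.5 km/h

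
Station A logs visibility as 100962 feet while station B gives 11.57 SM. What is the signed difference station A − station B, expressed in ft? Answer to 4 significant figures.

station B: 11.57 SM = 61089.60 ft.
Difference: 100962.00 − 61089.60 = 39870 ft.

39870 ft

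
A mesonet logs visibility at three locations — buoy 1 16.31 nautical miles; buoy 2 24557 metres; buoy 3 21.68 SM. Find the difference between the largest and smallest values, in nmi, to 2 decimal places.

5.58 nmi

buoy 2: 24557 m = 13.2597 nmi.
buoy 3: 21.68 SM = 18.8394 nmi.
Spread: 18.8394 − 13.2597 = 5.58 nmi.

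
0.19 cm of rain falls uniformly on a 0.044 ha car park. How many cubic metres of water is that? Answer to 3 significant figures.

Depth: 0.19 cm × 10 = 1.9 mm.
Area: 0.044 ha = 440 m².
1 mm over 1 m² is 1 L, so volume = 1.9 × 440 = 836 L = 0.836 m³.

0.836 cubic metres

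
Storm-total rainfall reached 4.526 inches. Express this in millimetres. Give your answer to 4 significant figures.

1 in = 25.4 mm, so 4.526 × 25.4 = 115.0 mm.

115.0 mm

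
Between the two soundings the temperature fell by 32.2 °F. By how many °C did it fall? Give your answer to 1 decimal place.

17.9 °C

Converting a difference, only the 9/5 scale factor applies: Δ°C = 32.2 × 0.5556 = 17.9 °C.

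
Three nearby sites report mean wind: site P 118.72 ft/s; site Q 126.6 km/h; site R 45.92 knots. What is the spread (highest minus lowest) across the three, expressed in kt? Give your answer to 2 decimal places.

24.42 kt

site P: 118.72 ft/s = 70.3397 kt.
site Q: 126.6 km/h = 68.3585 kt.
Spread: 70.3397 − 45.9200 = 24.42 kt.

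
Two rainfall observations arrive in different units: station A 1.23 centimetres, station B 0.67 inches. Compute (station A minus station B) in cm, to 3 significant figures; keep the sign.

station B: 0.67 in = 1.70180 cm.
Difference: 1.23000 − 1.70180 = -0.472 cm.

-0.472 cm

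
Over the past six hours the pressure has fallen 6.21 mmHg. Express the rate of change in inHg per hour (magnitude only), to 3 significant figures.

0.0407 inHg per hour

6.21 mmHg / 6 h × 0.0393701 inHg/mmHg = 0.0407 inHg/h.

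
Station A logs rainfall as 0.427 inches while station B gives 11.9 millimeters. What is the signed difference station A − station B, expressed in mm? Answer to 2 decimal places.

-1.05 mm

station A: 0.427 in = 10.8458 mm.
Difference: 10.8458 − 11.9000 = -1.05 mm.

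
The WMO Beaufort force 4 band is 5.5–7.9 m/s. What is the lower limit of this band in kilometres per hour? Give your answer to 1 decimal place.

5.5–7.9 m/s × 3.6 = 19.8–28.4 km/h.

19.8 km/h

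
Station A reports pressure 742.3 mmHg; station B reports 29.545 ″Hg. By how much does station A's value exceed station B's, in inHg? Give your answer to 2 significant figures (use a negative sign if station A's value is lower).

station A: 742.3 mmHg = 29.2244 inHg.
Difference: 29.2244 − 29.5450 = -0.32 inHg.

-0.32 inHg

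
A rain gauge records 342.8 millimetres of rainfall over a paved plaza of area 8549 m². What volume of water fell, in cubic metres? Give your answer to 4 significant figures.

1 mm over 1 m² is 1 L, so volume = 342.8 × 8549 = 2930597.2 L = 2931 m³.

2931 cubic metres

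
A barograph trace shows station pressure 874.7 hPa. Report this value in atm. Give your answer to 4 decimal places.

0.8633 atm

1 hPa = 0.000986923 atm, so 874.7 × 0.000986923 = 0.8633 atm.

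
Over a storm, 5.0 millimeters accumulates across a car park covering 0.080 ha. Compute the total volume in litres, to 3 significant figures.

4000 litres

Area: 0.080 ha = 800 m².
1 mm over 1 m² is 1 L, so volume = 5 × 800 = 4000 L.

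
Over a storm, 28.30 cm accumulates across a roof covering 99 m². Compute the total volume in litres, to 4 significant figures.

28020 litres

Depth: 28.30 cm × 10 = 283 mm.
1 mm over 1 m² is 1 L, so volume = 283 × 99 = 28017 L ≈ 28020 L.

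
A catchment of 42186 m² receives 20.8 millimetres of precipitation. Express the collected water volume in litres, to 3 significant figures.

1 mm over 1 m² is 1 L, so volume = 20.8 × 42186 = 877468.8 L ≈ 877000 L.

877000 litres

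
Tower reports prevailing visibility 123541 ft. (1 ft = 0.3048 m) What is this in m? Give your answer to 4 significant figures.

37660 m

1 ft = 0.3048 m, so 123541 × 0.3048 = 37660 m.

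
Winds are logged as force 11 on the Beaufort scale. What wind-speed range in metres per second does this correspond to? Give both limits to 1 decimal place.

Beaufort 11 (violent storm) spans 28.5–32.6 m/s.

28.5 to 32.6 m/s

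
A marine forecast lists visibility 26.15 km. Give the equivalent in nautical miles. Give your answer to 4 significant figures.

14.12 nmi

1 km = 0.539957 nmi, so 26.15 × 0.539957 = 14.12 nmi.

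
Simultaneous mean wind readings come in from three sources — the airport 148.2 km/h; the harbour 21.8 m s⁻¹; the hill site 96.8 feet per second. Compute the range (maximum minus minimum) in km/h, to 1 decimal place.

the harbour: 21.8 m/s = 78.480 km/h.
the hill site: 96.8 ft/s = 106.217 km/h.
Spread: 148.200 − 78.480 = 69.7 km/h.

69.7 km/h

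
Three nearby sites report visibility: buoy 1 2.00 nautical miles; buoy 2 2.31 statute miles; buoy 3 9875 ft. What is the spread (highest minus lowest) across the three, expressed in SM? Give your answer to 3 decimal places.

buoy 1: 2.00 nmi = 2.30156 SM.
buoy 3: 9875 ft = 1.87027 SM.
Spread: 2.31000 − 1.87027 = 0.440 SM.

0.440 SM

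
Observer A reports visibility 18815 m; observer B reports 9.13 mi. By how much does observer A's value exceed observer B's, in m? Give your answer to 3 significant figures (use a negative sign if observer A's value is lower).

observer B: 9.13 SM = 14693.31 m.
Difference: 18815.00 − 14693.31 = 4120 m.

4120 m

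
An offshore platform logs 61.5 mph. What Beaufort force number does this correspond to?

Beaufort force 10

61.5 mph = 27.5 m/s, which is Beaufort 10 (storm, 24.5–28.4 m/s).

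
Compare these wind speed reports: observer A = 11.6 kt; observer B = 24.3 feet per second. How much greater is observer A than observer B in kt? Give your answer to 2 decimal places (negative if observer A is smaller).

-2.80 kt

observer B: 24.3 ft/s = 14.3974 kt.
Difference: 11.6000 − 14.3974 = -2.80 kt.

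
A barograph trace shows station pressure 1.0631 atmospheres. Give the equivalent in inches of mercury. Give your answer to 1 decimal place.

1 atm = 29.9213 inHg, so 1.0631 × 29.9213 = 31.8 inHg.

31.8 inHg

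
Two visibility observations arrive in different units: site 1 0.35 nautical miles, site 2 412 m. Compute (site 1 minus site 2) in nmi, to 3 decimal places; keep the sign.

0.128 nmi

site 2: 412 m = 0.22246 nmi.
Difference: 0.35000 − 0.22246 = 0.128 nmi.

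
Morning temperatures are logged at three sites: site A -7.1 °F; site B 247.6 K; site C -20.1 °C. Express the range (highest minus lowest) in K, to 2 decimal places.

site A: -7.1 °F = -21.722 °C.
site B: 247.6 K = -25.550 °C.
Spread: (-20.100) − (-25.550) = 5.450 °C.

5.45 K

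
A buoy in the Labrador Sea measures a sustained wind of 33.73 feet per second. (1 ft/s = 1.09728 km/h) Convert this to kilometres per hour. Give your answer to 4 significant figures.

1 ft/s = 1.09728 km/h, so 33.73 × 1.09728 = 37.01 km/h.

37.01 km/h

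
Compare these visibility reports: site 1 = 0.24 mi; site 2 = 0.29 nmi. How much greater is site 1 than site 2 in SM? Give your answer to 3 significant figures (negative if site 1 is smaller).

site 2: 0.29 nmi = 0.333726 SM.
Difference: 0.240000 − 0.333726 = -0.0937 SM.

-0.0937 SM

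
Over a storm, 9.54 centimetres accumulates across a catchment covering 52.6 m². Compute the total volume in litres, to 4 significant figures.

5018 litres

Depth: 9.54 cm × 10 = 95.4 mm.
1 mm over 1 m² is 1 L, so volume = 95.4 × 52.6 = 5018.04 L ≈ 5018 L.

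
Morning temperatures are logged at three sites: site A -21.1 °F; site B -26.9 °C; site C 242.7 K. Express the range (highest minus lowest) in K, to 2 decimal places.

site A: -21.1 °F = -29.500 °C.
site C: 242.7 K = -30.450 °C.
Spread: (-26.900) − (-30.450) = 3.550 °C.

3.55 K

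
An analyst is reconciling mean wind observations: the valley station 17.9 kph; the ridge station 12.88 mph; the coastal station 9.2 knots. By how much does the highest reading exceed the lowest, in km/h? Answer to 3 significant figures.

the ridge station: 12.88 mph = 20.7284 km/h.
the coastal station: 9.2 kt = 17.0384 km/h.
Spread: 20.7284 − 17.0384 = 3.69 km/h.

3.69 km/h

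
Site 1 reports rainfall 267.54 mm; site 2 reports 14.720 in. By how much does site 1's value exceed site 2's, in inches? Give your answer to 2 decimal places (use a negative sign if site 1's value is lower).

-4.19 in

site 1: 267.54 mm = 10.5331 in.
Difference: 10.5331 − 14.7200 = -4.19 in.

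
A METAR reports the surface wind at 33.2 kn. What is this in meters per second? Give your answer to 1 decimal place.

17.1 m/s

1 kt = 0.514444 m/s, so 33.2 × 0.514444 = 17.1 m/s.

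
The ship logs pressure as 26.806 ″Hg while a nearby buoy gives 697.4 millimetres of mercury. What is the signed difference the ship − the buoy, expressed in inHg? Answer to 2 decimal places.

-0.65 inHg

the buoy: 697.4 mmHg = 27.4567 inHg.
Difference: 26.8060 − 27.4567 = -0.65 inHg.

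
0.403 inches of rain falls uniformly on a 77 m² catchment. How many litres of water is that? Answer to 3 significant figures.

Depth: 0.403 in × 25.4 = 10.2362 mm.
1 mm over 1 m² is 1 L, so volume = 10.2362 × 77 = 788.1874 L ≈ 788 L.

788 litres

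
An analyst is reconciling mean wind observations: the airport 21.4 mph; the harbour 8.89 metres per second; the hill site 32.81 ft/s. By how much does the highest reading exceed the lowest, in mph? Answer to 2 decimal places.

the harbour: 8.89 m/s = 19.8864 mph.
the hill site: 32.81 ft/s = 22.3705 mph.
Spread: 22.3705 − 19.8864 = 2.48 mph.

2.48 mph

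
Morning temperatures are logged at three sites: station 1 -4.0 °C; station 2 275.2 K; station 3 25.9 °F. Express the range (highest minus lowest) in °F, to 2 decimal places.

station 2: 275.2 K = 2.050 °C.
station 3: 25.9 °F = -3.389 °C.
Spread: 2.050 − (-4.000) = 6.050 °C = 10.89 °F.

10.89 °F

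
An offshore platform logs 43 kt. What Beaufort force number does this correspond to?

Beaufort force 9

43 kt lies in the Beaufort 9 band (strong gale, 41–47 kt).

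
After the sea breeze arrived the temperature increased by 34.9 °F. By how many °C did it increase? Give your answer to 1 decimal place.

A change of 1 °C equals a change of 1.8 °F: Δ°C = 34.9 × 0.5556 = 19.4 °C.

19.4 °C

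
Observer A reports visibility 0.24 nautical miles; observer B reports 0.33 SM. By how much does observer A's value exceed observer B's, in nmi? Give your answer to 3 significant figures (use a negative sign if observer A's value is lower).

-0.0468 nmi

observer B: 0.33 SM = 0.286762 nmi.
Difference: 0.240000 − 0.286762 = -0.0468 nmi.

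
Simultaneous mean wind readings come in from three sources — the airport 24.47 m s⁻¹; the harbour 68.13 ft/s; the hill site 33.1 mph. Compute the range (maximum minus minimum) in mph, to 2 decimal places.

the airport: 24.47 m/s = 54.7378 mph.
the harbour: 68.13 ft/s = 46.4523 mph.
Spread: 54.7378 − 33.1000 = 21.64 mph.

21.64 mph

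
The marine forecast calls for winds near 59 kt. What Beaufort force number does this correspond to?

59 kt lies in the Beaufort 11 band (violent storm, 56–63 kt).

Beaufort force 11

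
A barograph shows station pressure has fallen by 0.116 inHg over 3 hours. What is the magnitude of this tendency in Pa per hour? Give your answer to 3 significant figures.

131 Pa per hour

0.116 inHg / 3 h × 3386.39 Pa/inHg = 131 Pa/h.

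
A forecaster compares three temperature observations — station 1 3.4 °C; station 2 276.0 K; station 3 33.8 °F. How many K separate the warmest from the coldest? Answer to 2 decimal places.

2.40 K

station 2: 276.0 K = 2.850 °C.
station 3: 33.8 °F = 1.000 °C.
Spread: 3.400 − 1.000 = 2.400 °C.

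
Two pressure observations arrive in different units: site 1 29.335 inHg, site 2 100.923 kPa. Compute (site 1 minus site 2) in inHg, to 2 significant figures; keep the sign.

-0.47 inHg

site 2: 100.923 kPa = 29.8025 inHg.
Difference: 29.3350 − 29.8025 = -0.47 inHg.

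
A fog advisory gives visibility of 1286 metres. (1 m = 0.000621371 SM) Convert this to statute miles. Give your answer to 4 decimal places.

1 m = 0.000621371 SM, so 1286 × 0.000621371 = 0.7991 SM.

0.7991 SM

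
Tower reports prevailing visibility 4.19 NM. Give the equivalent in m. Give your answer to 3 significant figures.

7760 m

1 nmi = 1852 m, so 4.19 × 1852 = 7760 m.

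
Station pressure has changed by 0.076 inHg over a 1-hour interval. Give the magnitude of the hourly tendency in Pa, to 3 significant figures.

257 Pa per hour

0.076 inHg / 1 h × 3386.39 Pa/inHg = 257 Pa/h.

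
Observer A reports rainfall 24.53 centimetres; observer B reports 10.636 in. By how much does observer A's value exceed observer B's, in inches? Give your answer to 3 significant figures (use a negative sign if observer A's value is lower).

observer A: 24.53 cm = 9.65748 in.
Difference: 9.65748 − 10.63600 = -0.979 in.

-0.979 in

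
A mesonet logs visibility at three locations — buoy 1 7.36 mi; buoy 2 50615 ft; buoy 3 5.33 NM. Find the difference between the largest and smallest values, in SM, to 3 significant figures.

3.45 SM

buoy 2: 50615 ft = 9.5862 SM.
buoy 3: 5.33 nmi = 6.1337 SM.
Spread: 9.5862 − 6.1337 = 3.45 SM.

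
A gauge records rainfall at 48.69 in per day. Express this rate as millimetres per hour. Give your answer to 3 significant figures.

51.5 mm/hour

48.69 in/day × 25.4 mm/in × 0.0416667 day/hour = 51.5 mm/hour.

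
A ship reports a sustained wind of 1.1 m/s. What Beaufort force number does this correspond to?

1.1 m/s lies in the Beaufort 1 band (light air, 0.3–1.5 m/s).

Beaufort force 1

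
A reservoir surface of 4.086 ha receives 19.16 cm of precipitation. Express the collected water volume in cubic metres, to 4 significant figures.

Depth: 19.16 cm × 10 = 191.6 mm.
Area: 4.086 ha = 40860 m².
1 mm over 1 m² is 1 L, so volume = 191.6 × 40860 = 7828776 L = 7829 m³.

7829 cubic metres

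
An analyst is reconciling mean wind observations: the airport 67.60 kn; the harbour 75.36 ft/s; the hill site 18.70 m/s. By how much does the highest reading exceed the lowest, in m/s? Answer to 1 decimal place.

the airport: 67.60 kt = 34.776 m/s.
the harbour: 75.36 ft/s = 22.970 m/s.
Spread: 34.776 − 18.700 = 16.1 m/s.

16.1 m/s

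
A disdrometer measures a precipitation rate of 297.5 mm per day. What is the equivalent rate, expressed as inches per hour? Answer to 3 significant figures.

297.5 mm/day × 0.0393701 in/mm × 0.0416667 day/hour = 0.488 in/hour.

0.488 in/hour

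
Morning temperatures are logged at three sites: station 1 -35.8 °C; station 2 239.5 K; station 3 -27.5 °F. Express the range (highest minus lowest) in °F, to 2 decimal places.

4.94 °F

station 2: 239.5 K = -33.650 °C.
station 3: -27.5 °F = -33.056 °C.
Spread: (-33.056) − (-35.800) = 2.744 °C = 4.94 °F.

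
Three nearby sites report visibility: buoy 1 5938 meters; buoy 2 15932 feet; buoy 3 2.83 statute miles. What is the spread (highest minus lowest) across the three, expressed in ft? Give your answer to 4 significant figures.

buoy 1: 5938 m = 19481.63 ft.
buoy 3: 2.83 SM = 14942.40 ft.
Spread: 19481.63 − 14942.40 = 4539 ft.

4539 ft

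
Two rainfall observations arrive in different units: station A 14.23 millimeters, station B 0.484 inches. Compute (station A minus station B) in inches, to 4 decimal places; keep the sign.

0.0762 in

station A: 14.23 mm = 0.560236 in.
Difference: 0.560236 − 0.484000 = 0.0762 in.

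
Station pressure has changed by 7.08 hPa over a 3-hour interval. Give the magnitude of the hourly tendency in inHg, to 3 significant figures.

7.08 hPa / 3 h × 0.02953 inHg/hPa = 0.0697 inHg/h.

0.0697 inHg per hour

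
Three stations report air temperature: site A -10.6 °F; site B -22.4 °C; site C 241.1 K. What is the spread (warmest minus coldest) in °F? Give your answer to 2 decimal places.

site A: -10.6 °F = -23.667 °C.
site C: 241.1 K = -32.050 °C.
Spread: (-22.400) − (-32.050) = 9.650 °C = 17.37 °F.

17.37 °F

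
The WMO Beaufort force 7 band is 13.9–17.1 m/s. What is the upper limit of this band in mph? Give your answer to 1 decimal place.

38.3 mph

13.9–17.1 m/s × 2.237 = 31.1–38.3 mph.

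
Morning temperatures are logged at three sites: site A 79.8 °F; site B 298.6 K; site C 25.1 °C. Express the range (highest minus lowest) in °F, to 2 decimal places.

2.62 °F

site A: 79.8 °F = 26.556 °C.
site B: 298.6 K = 25.450 °C.
Spread: 26.556 − 25.100 = 1.456 °C = 2.62 °F.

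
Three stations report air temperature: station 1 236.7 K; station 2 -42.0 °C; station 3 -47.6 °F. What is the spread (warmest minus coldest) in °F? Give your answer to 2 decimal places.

13.99 °F

station 1: 236.7 K = -36.450 °C.
station 3: -47.6 °F = -44.222 °C.
Spread: (-36.450) − (-44.222) = 7.772 °C = 13.99 °F.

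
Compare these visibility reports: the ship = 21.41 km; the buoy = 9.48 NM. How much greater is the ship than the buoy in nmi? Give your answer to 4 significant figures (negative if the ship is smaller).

the ship: 21.41 km = 11.56048 nmi.
Difference: 11.56048 − 9.48000 = 2.080 nmi.

2.080 nmi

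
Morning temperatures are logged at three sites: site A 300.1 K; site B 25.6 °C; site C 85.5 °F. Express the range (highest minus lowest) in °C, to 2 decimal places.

site A: 300.1 K = 26.950 °C.
site C: 85.5 °F = 29.722 °C.
Spread: 29.722 − 25.600 = 4.122 °C.

4.12 °C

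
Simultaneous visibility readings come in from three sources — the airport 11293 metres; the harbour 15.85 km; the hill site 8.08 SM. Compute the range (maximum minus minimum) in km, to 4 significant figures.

the airport: 11293 m = 11.29300 km.
the hill site: 8.08 SM = 13.00350 km.
Spread: 15.85000 − 11.29300 = 4.557 km.

4.557 km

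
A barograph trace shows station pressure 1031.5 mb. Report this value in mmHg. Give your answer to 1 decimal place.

1 mb = 0.750062 mmHg, so 1031.5 × 0.750062 = 773.7 mmHg.

773.7 mmHg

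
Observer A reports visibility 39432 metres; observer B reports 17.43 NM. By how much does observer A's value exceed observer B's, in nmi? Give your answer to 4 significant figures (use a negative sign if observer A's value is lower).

3.862 nmi

observer A: 39432 m = 21.29158 nmi.
Difference: 21.29158 − 17.43000 = 3.862 nmi.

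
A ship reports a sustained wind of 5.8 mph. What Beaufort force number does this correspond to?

Beaufort force 2

5.8 mph = 2.6 m/s, which is Beaufort 2 (light breeze, 1.6–3.3 m/s).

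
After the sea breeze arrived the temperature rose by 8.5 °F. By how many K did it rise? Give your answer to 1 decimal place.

4.7 K

For a temperature change the 32° offset cancels: ΔK = 8.5 × 0.5556 = 4.7 K.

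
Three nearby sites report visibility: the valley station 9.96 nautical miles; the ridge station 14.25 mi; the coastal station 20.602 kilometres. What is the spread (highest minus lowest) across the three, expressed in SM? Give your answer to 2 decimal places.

the valley station: 9.96 nmi = 11.4618 SM.
the coastal station: 20.602 km = 12.8015 SM.
Spread: 14.2500 − 11.4618 = 2.79 SM.

2.79 SM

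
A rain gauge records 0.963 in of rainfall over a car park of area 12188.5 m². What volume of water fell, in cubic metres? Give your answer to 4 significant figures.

298.1 cubic metres

Depth: 0.963 in × 25.4 = 24.4602 mm.
1 mm over 1 m² is 1 L, so volume = 24.4602 × 12188.5 = 298133.15 L = 298.1 m³.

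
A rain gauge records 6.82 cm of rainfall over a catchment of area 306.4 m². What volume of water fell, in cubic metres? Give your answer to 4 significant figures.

20.90 cubic metres

Depth: 6.82 cm × 10 = 68.2 mm.
1 mm over 1 m² is 1 L, so volume = 68.2 × 306.4 = 20896.48 L = 20.90 m³.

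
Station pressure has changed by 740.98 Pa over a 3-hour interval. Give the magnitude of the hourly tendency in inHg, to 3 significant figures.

740.98 Pa / 3 h × 0.0002953 inHg/Pa = 0.0729 inHg/h.

0.0729 inHg per hour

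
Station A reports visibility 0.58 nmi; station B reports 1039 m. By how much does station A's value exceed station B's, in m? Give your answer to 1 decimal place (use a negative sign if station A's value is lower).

station A: 0.58 nmi = 1074.160 m.
Difference: 1074.160 − 1039.000 = 35.2 m.

35.2 m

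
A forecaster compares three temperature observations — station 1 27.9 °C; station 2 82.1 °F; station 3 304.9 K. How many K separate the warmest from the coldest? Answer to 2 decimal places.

3.92 K

station 2: 82.1 °F = 27.833 °C.
station 3: 304.9 K = 31.750 °C.
Spread: 31.750 − 27.833 = 3.917 °C.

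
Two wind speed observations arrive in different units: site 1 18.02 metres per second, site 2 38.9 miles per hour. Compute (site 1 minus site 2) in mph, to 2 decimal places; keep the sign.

site 1: 18.02 m/s = 40.3096 mph.
Difference: 40.3096 − 38.9000 = 1.41 mph.

1.41 mph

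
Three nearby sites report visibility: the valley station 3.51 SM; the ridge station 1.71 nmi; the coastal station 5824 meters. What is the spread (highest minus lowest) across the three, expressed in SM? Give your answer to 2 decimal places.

1.65 SM

the ridge station: 1.71 nmi = 1.9678 SM.
the coastal station: 5824 m = 3.6189 SM.
Spread: 3.6189 − 1.9678 = 1.65 SM.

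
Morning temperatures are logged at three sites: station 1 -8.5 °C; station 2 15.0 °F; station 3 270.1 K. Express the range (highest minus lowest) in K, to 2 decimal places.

6.39 K

station 2: 15.0 °F = -9.444 °C.
station 3: 270.1 K = -3.050 °C.
Spread: (-3.050) − (-9.444) = 6.394 °C.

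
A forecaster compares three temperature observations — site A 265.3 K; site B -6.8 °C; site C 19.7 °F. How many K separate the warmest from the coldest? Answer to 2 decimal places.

site A: 265.3 K = -7.850 °C.
site C: 19.7 °F = -6.833 °C.
Spread: (-6.800) − (-7.850) = 1.050 °C.

1.05 K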